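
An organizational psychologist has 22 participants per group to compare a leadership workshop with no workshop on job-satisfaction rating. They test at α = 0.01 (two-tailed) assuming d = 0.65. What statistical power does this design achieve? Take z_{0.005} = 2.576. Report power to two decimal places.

power ≈ 0.34

For two equal groups, power = Φ(d·√(n/2) − z_{α/2}).
d·√(n/2) = 0.65 × √(22/2) = 0.65 × 3.317 = 2.156.
z_β = 2.156 − 2.576 = -0.420.
Power = Φ(-0.420) = 0.337.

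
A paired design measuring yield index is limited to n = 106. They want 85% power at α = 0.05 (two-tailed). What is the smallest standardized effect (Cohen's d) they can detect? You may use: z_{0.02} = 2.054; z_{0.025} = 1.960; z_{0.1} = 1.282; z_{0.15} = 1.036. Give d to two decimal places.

d_min ≈ 0.29

For a single sample (or paired design) of n = 106: d_min = (z_{α/2} + z_β)/√n.
z-sum = 1.960 + 1.036 = 2.996.
d_min = 2.996 / √106 = 2.996 / 10.296 = 0.291.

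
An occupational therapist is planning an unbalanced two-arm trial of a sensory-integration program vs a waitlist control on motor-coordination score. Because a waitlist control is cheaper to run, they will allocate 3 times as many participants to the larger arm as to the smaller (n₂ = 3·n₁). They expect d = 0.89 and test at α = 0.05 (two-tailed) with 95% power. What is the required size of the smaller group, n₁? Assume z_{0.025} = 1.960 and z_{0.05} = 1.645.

n₁ = 22

With allocation ratio k = n₂/n₁ = 3, Var(x̄₁−x̄₂) = σ²(1/n₁ + 1/(k·n₁)) = σ²·(k+1)/(k·n₁).
So n₁ = (1 + 1/k)·((z_{α/2} + z_β)/d)² = 1.333 × (3.605/0.89)².
n₁ = 1.333 × 16.41 = 21.9.
Round up: n₁ = 22, giving n₂ = 3 × 22 = 66.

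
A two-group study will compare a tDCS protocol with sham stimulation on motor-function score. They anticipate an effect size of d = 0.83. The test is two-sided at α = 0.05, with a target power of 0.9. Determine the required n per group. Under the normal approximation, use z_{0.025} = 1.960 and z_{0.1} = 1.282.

n = 31 per group

For two independent groups with equal n: n = 2·((z_{α/2} + z_β) / d)².
z_{α/2} + z_β = 1.960 + 1.282 = 3.242.
n = 2 × (3.242 / 0.83)² = 2 × 3.906² = 2 × 15.26 = 30.5.
Round up to the next whole participant.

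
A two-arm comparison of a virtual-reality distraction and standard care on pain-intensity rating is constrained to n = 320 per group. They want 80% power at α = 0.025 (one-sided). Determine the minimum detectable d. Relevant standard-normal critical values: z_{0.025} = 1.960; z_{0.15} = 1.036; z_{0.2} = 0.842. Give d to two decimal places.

For two independent groups of n = 320 each: d_min = (z_{α} + z_β)·√(2/n).
z-sum = 1.960 + 0.842 = 2.802.
d_min = 2.802 × √(2/320) = 2.802 × 0.0791 = 0.222.

d_min ≈ 0.22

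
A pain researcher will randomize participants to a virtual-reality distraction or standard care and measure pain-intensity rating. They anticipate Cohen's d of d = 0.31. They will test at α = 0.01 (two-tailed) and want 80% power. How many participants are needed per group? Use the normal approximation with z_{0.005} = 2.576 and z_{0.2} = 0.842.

n = 244 per group

For two independent groups with equal n: n = 2·((z_{α/2} + z_β) / d)².
z_{α/2} + z_β = 2.576 + 0.842 = 3.418.
n = 2 × (3.418 / 0.31)² = 2 × 11.026² = 2 × 121.57 = 243.1.
Round up to the next whole participant.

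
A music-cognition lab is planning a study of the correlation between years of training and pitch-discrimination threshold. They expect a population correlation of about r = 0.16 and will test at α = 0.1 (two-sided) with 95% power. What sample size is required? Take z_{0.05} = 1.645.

Fisher's z: C = ½·ln((1+r)/(1−r)) = ½·ln(1.3810) = 0.1614.
n = ((z_{α/2} + z_β)/C)² + 3.
(1.645 + 1.645) / 0.1614 = 3.290 / 0.1614 = 20.384.
n = 20.384² + 3 = 415.51 + 3 = 418.5.
Round up.

n = 419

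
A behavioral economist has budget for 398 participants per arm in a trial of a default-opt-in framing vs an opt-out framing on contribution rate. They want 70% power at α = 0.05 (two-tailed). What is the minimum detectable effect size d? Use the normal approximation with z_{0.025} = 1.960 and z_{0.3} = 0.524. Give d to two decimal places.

d_min ≈ 0.18

For two independent groups of n = 398 each: d_min = (z_{α/2} + z_β)·√(2/n).
z-sum = 1.960 + 0.524 = 2.484.
d_min = 2.484 × √(2/398) = 2.484 × 0.0709 = 0.176.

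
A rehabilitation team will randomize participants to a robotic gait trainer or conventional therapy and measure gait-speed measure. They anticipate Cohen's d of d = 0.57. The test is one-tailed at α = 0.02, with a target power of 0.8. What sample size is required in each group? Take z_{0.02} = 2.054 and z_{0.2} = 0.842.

n = 52 per group

For two independent groups with equal n: n = 2·((z_{α} + z_β) / d)².
z_{α} + z_β = 2.054 + 0.842 = 2.896.
n = 2 × (2.896 / 0.57)² = 2 × 5.081² = 2 × 25.81 = 51.6.
Round up to the next whole participant.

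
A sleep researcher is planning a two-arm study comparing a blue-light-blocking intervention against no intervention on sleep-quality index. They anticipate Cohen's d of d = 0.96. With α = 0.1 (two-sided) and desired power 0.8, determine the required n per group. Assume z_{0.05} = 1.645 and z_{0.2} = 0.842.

n = 14 per group

For two independent groups with equal n: n = 2·((z_{α/2} + z_β) / d)².
z_{α/2} + z_β = 1.645 + 0.842 = 2.487.
n = 2 × (2.487 / 0.96)² = 2 × 2.591² = 2 × 6.71 = 13.4.
Round up to the next whole participant.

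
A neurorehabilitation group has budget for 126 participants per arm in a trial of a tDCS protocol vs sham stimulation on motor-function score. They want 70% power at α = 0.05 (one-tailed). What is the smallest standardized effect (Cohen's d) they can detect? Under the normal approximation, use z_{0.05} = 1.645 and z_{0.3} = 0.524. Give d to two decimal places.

For two independent groups of n = 126 each: d_min = (z_{α} + z_β)·√(2/n).
z-sum = 1.645 + 0.524 = 2.169.
d_min = 2.169 × √(2/126) = 2.169 × 0.1260 = 0.273.

d_min ≈ 0.27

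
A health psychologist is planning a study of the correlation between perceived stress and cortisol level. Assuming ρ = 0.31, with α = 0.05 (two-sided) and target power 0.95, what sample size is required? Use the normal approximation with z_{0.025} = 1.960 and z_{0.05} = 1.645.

n = 130

Fisher's z: C = ½·ln((1+r)/(1−r)) = ½·ln(1.8986) = 0.3205.
n = ((z_{α/2} + z_β)/C)² + 3.
(1.960 + 1.645) / 0.3205 = 3.605 / 0.3205 = 11.248.
n = 11.248² + 3 = 126.52 + 3 = 129.5.
Round up.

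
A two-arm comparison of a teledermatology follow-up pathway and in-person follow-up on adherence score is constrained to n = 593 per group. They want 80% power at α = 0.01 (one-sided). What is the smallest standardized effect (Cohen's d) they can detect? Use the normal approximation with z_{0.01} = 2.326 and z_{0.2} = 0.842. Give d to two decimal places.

For two independent groups of n = 593 each: d_min = (z_{α} + z_β)·√(2/n).
z-sum = 2.326 + 0.842 = 3.168.
d_min = 3.168 × √(2/593) = 3.168 × 0.0581 = 0.184.

d_min ≈ 0.18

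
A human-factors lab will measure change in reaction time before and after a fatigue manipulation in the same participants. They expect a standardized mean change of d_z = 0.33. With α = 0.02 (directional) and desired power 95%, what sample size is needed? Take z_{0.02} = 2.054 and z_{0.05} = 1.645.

n = 126 pairs

For a paired (one-sample on differences) test: n = ((z_{α} + z_β) / d)².
z_{α} + z_β = 2.054 + 1.645 = 3.699.
n = (3.699 / 0.33)² = 11.209² = 125.64.
Round up.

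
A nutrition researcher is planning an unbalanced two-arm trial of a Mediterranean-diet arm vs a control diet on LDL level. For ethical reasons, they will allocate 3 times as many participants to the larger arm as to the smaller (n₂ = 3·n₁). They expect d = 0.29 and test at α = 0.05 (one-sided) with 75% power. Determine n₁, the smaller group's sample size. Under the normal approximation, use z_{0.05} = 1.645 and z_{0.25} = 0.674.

n₁ = 86

With allocation ratio k = n₂/n₁ = 3, Var(x̄₁−x̄₂) = σ²(1/n₁ + 1/(k·n₁)) = σ²·(k+1)/(k·n₁).
So n₁ = (1 + 1/k)·((z_{α} + z_β)/d)² = 1.333 × (2.319/0.29)².
n₁ = 1.333 × 63.94 = 85.3.
Round up: n₁ = 86, giving n₂ = 3 × 86 = 258.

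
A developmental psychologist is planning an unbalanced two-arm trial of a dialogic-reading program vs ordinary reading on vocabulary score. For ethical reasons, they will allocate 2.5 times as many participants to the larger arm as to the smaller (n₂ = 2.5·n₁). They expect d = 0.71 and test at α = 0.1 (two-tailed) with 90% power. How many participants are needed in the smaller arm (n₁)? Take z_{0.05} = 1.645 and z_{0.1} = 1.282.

With allocation ratio k = n₂/n₁ = 2.5, Var(x̄₁−x̄₂) = σ²(1/n₁ + 1/(k·n₁)) = σ²·(k+1)/(k·n₁).
So n₁ = (1 + 1/k)·((z_{α/2} + z_β)/d)² = 1.400 × (2.927/0.71)².
n₁ = 1.400 × 17.00 = 23.8.
Round up: n₁ = 24, giving n₂ = 2.5 × 24 = 60.

n₁ = 24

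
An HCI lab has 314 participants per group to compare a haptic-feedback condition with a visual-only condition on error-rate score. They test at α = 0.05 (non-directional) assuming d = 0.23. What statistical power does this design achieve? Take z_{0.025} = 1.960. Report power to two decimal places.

power ≈ 0.82

For two equal groups, power = Φ(d·√(n/2) − z_{α/2}).
d·√(n/2) = 0.23 × √(314/2) = 0.23 × 12.530 = 2.882.
z_β = 2.882 − 1.960 = 0.922.
Power = Φ(0.922) = 0.822.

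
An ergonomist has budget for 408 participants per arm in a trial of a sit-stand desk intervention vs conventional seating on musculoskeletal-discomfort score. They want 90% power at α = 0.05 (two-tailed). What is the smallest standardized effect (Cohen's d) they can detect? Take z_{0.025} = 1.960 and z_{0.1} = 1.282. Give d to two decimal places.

d_min ≈ 0.23

For two independent groups of n = 408 each: d_min = (z_{α/2} + z_β)·√(2/n).
z-sum = 1.960 + 1.282 = 3.242.
d_min = 3.242 × √(2/408) = 3.242 × 0.0700 = 0.227.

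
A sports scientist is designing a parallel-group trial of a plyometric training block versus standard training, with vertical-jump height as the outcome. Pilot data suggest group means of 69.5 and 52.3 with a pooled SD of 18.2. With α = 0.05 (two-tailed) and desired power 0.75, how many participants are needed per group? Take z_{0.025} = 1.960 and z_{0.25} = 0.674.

Cohen's d = |M₁ − M₂| / SD_pooled = |69.5 − 52.3| / 18.2 = 17.2 / 18.2 = 0.945.
For two independent groups with equal n: n = 2·((z_{α/2} + z_β) / d)².
z_{α/2} + z_β = 1.960 + 0.674 = 2.634.
n = 2 × (2.634 / 0.945)² = 2 × 2.787² = 2 × 7.77 = 15.5.
Round up to the next whole participant.

n = 16 per group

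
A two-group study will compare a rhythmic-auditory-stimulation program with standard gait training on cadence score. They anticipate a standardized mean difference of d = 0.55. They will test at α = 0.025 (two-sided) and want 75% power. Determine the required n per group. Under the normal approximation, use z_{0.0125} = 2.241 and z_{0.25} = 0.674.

n = 57 per group

For two independent groups with equal n: n = 2·((z_{α/2} + z_β) / d)².
z_{α/2} + z_β = 2.241 + 0.674 = 2.915.
n = 2 × (2.915 / 0.55)² = 2 × 5.300² = 2 × 28.09 = 56.2.
Round up to the next whole participant.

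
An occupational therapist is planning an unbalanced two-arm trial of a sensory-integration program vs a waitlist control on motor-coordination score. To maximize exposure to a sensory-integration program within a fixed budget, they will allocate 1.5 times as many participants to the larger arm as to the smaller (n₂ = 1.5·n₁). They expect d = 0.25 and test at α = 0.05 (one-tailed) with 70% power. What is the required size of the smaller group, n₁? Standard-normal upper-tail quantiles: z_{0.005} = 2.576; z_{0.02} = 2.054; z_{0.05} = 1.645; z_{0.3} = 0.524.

n₁ = 126

With allocation ratio k = n₂/n₁ = 1.5, Var(x̄₁−x̄₂) = σ²(1/n₁ + 1/(k·n₁)) = σ²·(k+1)/(k·n₁).
So n₁ = (1 + 1/k)·((z_{α} + z_β)/d)² = 1.667 × (2.169/0.25)².
n₁ = 1.667 × 75.27 = 125.5.
Round up: n₁ = 126, giving n₂ = 1.5 × 126 = 189.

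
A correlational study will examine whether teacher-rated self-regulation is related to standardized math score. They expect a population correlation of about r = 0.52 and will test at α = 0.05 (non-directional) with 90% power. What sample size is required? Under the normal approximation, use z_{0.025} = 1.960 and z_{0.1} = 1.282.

n = 35

Fisher's z: C = ½·ln((1+r)/(1−r)) = ½·ln(3.1667) = 0.5763.
n = ((z_{α/2} + z_β)/C)² + 3.
(1.960 + 1.282) / 0.5763 = 3.242 / 0.5763 = 5.626.
n = 5.626² + 3 = 31.65 + 3 = 34.6.
Round up.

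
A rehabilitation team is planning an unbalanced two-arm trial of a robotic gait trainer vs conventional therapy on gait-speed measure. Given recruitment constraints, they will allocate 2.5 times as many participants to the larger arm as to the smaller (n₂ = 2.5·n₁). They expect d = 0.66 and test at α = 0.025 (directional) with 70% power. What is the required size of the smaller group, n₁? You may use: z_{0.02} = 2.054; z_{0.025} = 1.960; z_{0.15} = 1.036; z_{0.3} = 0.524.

With allocation ratio k = n₂/n₁ = 2.5, Var(x̄₁−x̄₂) = σ²(1/n₁ + 1/(k·n₁)) = σ²·(k+1)/(k·n₁).
So n₁ = (1 + 1/k)·((z_{α} + z_β)/d)² = 1.400 × (2.484/0.66)².
n₁ = 1.400 × 14.16 = 19.8.
Round up: n₁ = 20, giving n₂ = 2.5 × 20 = 50.

n₁ = 20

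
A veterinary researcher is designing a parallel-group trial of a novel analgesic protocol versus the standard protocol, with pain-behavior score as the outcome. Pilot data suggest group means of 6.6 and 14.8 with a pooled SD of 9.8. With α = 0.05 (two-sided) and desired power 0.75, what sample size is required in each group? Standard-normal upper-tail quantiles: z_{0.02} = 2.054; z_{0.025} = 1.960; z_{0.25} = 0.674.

Cohen's d = |M₁ − M₂| / SD_pooled = |6.6 − 14.8| / 9.8 = 8.2 / 9.8 = 0.837.
For two independent groups with equal n: n = 2·((z_{α/2} + z_β) / d)².
z_{α/2} + z_β = 1.960 + 0.674 = 2.634.
n = 2 × (2.634 / 0.837)² = 2 × 3.147² = 2 × 9.90 = 19.8.
Round up to the next whole participant.

n = 20 per group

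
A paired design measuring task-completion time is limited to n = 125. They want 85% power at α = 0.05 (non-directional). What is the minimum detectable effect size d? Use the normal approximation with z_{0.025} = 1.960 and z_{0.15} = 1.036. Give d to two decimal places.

d_min ≈ 0.27

For a single sample (or paired design) of n = 125: d_min = (z_{α/2} + z_β)/√n.
z-sum = 1.960 + 1.036 = 2.996.
d_min = 2.996 / √125 = 2.996 / 11.180 = 0.268.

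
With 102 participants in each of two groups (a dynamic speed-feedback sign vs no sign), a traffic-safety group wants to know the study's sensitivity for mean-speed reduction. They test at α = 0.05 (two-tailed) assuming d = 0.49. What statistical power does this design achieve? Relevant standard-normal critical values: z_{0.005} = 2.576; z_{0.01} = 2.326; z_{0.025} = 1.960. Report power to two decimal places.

For two equal groups, power = Φ(d·√(n/2) − z_{α/2}).
d·√(n/2) = 0.49 × √(102/2) = 0.49 × 7.141 = 3.499.
z_β = 3.499 − 1.960 = 1.539.
Power = Φ(1.539) = 0.938.

power ≈ 0.94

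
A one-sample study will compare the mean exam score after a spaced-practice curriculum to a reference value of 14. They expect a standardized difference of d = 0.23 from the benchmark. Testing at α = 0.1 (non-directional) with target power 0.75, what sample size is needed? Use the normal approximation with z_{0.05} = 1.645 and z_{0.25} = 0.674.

n = 102

For a one-sample test: n = ((z_{α/2} + z_β) / d)².
z_{α/2} + z_β = 1.645 + 0.674 = 2.319.
n = (2.319 / 0.23)² = 10.083² = 101.66.
Round up.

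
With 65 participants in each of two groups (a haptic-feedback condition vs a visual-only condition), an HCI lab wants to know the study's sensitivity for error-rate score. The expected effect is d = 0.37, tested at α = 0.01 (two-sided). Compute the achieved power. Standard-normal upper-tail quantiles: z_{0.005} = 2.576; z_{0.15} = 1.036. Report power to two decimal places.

power ≈ 0.32

For two equal groups, power = Φ(d·√(n/2) − z_{α/2}).
d·√(n/2) = 0.37 × √(65/2) = 0.37 × 5.701 = 2.109.
z_β = 2.109 − 2.576 = -0.467.
Power = Φ(-0.467) = 0.320.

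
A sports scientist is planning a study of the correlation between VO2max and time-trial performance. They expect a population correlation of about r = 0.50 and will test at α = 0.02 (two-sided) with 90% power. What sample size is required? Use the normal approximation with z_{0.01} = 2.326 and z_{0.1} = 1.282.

Fisher's z: C = ½·ln((1+r)/(1−r)) = ½·ln(3.0000) = 0.5493.
n = ((z_{α/2} + z_β)/C)² + 3.
(2.326 + 1.282) / 0.5493 = 3.608 / 0.5493 = 6.568.
n = 6.568² + 3 = 43.14 + 3 = 46.1.
Round up.

n = 47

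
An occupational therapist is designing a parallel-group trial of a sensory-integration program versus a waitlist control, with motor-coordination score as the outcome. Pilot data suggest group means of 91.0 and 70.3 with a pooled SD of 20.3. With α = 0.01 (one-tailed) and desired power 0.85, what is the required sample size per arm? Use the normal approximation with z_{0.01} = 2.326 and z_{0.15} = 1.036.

n = 22 per group

Cohen's d = |M₁ − M₂| / SD_pooled = |91.0 − 70.3| / 20.3 = 20.7 / 20.3 = 1.020.
For two independent groups with equal n: n = 2·((z_{α} + z_β) / d)².
z_{α} + z_β = 2.326 + 1.036 = 3.362.
n = 2 × (3.362 / 1.020)² = 2 × 3.296² = 2 × 10.86 = 21.7.
Round up to the next whole participant.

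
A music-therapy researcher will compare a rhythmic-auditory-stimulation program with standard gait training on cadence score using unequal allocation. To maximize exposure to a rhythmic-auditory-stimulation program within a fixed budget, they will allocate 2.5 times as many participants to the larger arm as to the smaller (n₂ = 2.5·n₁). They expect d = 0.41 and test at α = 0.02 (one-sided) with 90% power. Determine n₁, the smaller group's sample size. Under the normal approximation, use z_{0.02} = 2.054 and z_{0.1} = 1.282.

n₁ = 93

With allocation ratio k = n₂/n₁ = 2.5, Var(x̄₁−x̄₂) = σ²(1/n₁ + 1/(k·n₁)) = σ²·(k+1)/(k·n₁).
So n₁ = (1 + 1/k)·((z_{α} + z_β)/d)² = 1.400 × (3.336/0.41)².
n₁ = 1.400 × 66.20 = 92.7.
Round up: n₁ = 93, giving n₂ = ⌈2.5 × 93⌉ = ⌈232.5⌉ = 233.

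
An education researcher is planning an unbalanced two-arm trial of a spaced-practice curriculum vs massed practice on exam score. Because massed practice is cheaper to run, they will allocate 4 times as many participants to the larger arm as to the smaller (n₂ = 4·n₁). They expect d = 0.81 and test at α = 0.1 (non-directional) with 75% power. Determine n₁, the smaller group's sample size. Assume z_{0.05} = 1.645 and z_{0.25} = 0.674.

With allocation ratio k = n₂/n₁ = 4, Var(x̄₁−x̄₂) = σ²(1/n₁ + 1/(k·n₁)) = σ²·(k+1)/(k·n₁).
So n₁ = (1 + 1/k)·((z_{α/2} + z_β)/d)² = 1.250 × (2.319/0.81)².
n₁ = 1.250 × 8.20 = 10.2.
Round up: n₁ = 11, giving n₂ = 4 × 11 = 44.

n₁ = 11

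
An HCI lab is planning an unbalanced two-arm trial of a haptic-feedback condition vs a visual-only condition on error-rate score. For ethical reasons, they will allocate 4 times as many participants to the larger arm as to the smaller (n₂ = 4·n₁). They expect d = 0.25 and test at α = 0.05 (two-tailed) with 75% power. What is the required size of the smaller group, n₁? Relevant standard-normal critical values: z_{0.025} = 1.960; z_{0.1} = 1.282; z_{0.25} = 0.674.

n₁ = 139

With allocation ratio k = n₂/n₁ = 4, Var(x̄₁−x̄₂) = σ²(1/n₁ + 1/(k·n₁)) = σ²·(k+1)/(k·n₁).
So n₁ = (1 + 1/k)·((z_{α/2} + z_β)/d)² = 1.250 × (2.634/0.25)².
n₁ = 1.250 × 111.01 = 138.8.
Round up: n₁ = 139, giving n₂ = 4 × 139 = 556.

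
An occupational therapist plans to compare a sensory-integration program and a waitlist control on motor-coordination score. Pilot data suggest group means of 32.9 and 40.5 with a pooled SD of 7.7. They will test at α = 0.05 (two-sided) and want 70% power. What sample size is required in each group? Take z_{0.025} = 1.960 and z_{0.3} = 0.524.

n = 13 per group

Cohen's d = |M₁ − M₂| / SD_pooled = |32.9 − 40.5| / 7.7 = 7.6 / 7.7 = 0.987.
For two independent groups with equal n: n = 2·((z_{α/2} + z_β) / d)².
z_{α/2} + z_β = 1.960 + 0.524 = 2.484.
n = 2 × (2.484 / 0.987)² = 2 × 2.517² = 2 × 6.33 = 12.7.
Round up to the next whole participant.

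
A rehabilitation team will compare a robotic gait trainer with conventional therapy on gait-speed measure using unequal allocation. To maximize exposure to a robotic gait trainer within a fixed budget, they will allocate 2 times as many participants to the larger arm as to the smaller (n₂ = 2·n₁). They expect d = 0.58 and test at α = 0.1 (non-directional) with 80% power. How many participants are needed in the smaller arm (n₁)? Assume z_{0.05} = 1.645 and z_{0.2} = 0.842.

With allocation ratio k = n₂/n₁ = 2, Var(x̄₁−x̄₂) = σ²(1/n₁ + 1/(k·n₁)) = σ²·(k+1)/(k·n₁).
So n₁ = (1 + 1/k)·((z_{α/2} + z_β)/d)² = 1.500 × (2.487/0.58)².
n₁ = 1.500 × 18.39 = 27.6.
Round up: n₁ = 28, giving n₂ = 2 × 28 = 56.

n₁ = 28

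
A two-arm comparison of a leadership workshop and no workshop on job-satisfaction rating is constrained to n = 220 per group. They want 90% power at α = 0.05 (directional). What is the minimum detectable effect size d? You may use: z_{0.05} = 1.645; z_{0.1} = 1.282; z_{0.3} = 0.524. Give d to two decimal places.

For two independent groups of n = 220 each: d_min = (z_{α} + z_β)·√(2/n).
z-sum = 1.645 + 1.282 = 2.927.
d_min = 2.927 × √(2/220) = 2.927 × 0.0953 = 0.279.

d_min ≈ 0.28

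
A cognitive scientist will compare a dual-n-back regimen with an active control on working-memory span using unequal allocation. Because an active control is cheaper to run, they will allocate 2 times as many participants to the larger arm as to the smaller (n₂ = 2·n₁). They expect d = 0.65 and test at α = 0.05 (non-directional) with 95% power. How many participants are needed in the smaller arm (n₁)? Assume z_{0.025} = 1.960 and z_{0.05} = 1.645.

With allocation ratio k = n₂/n₁ = 2, Var(x̄₁−x̄₂) = σ²(1/n₁ + 1/(k·n₁)) = σ²·(k+1)/(k·n₁).
So n₁ = (1 + 1/k)·((z_{α/2} + z_β)/d)² = 1.500 × (3.605/0.65)².
n₁ = 1.500 × 30.76 = 46.1.
Round up: n₁ = 47, giving n₂ = 2 × 47 = 94.

n₁ = 47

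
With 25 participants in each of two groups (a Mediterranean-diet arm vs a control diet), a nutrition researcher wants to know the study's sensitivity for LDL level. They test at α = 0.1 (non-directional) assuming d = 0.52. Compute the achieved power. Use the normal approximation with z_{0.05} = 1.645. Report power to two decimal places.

power ≈ 0.58

For two equal groups, power = Φ(d·√(n/2) − z_{α/2}).
d·√(n/2) = 0.52 × √(25/2) = 0.52 × 3.536 = 1.838.
z_β = 1.838 − 1.645 = 0.193.
Power = Φ(0.193) = 0.577.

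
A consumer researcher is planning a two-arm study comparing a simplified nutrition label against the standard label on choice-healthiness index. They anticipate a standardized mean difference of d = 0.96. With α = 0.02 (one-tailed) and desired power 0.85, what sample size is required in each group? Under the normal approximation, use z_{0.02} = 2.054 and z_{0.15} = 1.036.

n = 21 per group

For two independent groups with equal n: n = 2·((z_{α} + z_β) / d)².
z_{α} + z_β = 2.054 + 1.036 = 3.090.
n = 2 × (3.090 / 0.96)² = 2 × 3.219² = 2 × 10.36 = 20.7.
Round up to the next whole participant.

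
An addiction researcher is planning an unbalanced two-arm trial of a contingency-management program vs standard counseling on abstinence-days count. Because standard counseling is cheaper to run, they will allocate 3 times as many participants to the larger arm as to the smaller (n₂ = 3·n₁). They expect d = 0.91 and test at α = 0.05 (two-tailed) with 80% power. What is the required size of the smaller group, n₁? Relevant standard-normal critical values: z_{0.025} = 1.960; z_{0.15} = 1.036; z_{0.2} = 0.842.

With allocation ratio k = n₂/n₁ = 3, Var(x̄₁−x̄₂) = σ²(1/n₁ + 1/(k·n₁)) = σ²·(k+1)/(k·n₁).
So n₁ = (1 + 1/k)·((z_{α/2} + z_β)/d)² = 1.333 × (2.802/0.91)².
n₁ = 1.333 × 9.48 = 12.6.
Round up: n₁ = 13, giving n₂ = 3 × 13 = 39.

n₁ = 13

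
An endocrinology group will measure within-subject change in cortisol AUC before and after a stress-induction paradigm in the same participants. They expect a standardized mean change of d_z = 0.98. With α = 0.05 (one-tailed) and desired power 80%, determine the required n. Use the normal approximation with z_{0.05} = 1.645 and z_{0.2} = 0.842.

For a paired (one-sample on differences) test: n = ((z_{α} + z_β) / d)².
z_{α} + z_β = 1.645 + 0.842 = 2.487.
n = (2.487 / 0.98)² = 2.538² = 6.44.
Round up.

n = 7 pairs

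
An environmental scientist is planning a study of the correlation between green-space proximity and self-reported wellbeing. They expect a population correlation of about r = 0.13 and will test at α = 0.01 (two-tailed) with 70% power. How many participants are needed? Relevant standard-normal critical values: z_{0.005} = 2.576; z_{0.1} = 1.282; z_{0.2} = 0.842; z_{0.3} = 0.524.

Fisher's z: C = ½·ln((1+r)/(1−r)) = ½·ln(1.2989) = 0.1307.
n = ((z_{α/2} + z_β)/C)² + 3.
(2.576 + 0.524) / 0.1307 = 3.100 / 0.1307 = 23.718.
n = 23.718² + 3 = 562.56 + 3 = 565.6.
Round up.

n = 566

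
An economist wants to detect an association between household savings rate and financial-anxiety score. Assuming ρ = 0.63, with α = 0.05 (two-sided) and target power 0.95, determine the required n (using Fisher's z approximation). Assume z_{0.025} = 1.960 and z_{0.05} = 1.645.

Fisher's z: C = ½·ln((1+r)/(1−r)) = ½·ln(4.4054) = 0.7414.
n = ((z_{α/2} + z_β)/C)² + 3.
(1.960 + 1.645) / 0.7414 = 3.605 / 0.7414 = 4.862.
n = 4.862² + 3 = 23.64 + 3 = 26.6.
Round up.

n = 27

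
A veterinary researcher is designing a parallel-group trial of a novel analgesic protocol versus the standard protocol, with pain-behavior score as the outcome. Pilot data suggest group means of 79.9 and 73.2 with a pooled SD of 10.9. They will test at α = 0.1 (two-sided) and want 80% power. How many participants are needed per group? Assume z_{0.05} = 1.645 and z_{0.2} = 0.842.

n = 33 per group

Cohen's d = |M₁ − M₂| / SD_pooled = |79.9 − 73.2| / 10.9 = 6.7 / 10.9 = 0.615.
For two independent groups with equal n: n = 2·((z_{α/2} + z_β) / d)².
z_{α/2} + z_β = 1.645 + 0.842 = 2.487.
n = 2 × (2.487 / 0.615)² = 2 × 4.044² = 2 × 16.35 = 32.7.
Round up to the next whole participant.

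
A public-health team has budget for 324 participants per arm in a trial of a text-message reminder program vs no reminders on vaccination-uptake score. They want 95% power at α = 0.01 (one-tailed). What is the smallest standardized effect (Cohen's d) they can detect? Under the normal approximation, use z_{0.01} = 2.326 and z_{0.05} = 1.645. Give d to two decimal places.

d_min ≈ 0.31

For two independent groups of n = 324 each: d_min = (z_{α} + z_β)·√(2/n).
z-sum = 2.326 + 1.645 = 3.971.
d_min = 3.971 × √(2/324) = 3.971 × 0.0786 = 0.312.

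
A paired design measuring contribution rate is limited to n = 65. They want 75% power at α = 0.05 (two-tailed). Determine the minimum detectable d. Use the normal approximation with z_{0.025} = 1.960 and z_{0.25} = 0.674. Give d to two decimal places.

d_min ≈ 0.33

For a single sample (or paired design) of n = 65: d_min = (z_{α/2} + z_β)/√n.
z-sum = 1.960 + 0.674 = 2.634.
d_min = 2.634 / √65 = 2.634 / 8.062 = 0.327.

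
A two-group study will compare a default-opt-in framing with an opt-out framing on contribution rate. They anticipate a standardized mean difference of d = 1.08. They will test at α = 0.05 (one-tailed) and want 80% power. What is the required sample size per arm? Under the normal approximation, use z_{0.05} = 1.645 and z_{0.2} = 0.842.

For two independent groups with equal n: n = 2·((z_{α} + z_β) / d)².
z_{α} + z_β = 1.645 + 0.842 = 2.487.
n = 2 × (2.487 / 1.08)² = 2 × 2.303² = 2 × 5.30 = 10.6.
Round up to the next whole participant.

n = 11 per group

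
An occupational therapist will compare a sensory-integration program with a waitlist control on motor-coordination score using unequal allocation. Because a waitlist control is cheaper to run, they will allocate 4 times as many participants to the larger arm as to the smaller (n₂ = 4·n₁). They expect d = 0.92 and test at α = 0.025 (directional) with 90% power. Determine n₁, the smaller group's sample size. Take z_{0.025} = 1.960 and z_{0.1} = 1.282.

n₁ = 16

With allocation ratio k = n₂/n₁ = 4, Var(x̄₁−x̄₂) = σ²(1/n₁ + 1/(k·n₁)) = σ²·(k+1)/(k·n₁).
So n₁ = (1 + 1/k)·((z_{α} + z_β)/d)² = 1.250 × (3.242/0.92)².
n₁ = 1.250 × 12.42 = 15.5.
Round up: n₁ = 16, giving n₂ = 4 × 16 = 64.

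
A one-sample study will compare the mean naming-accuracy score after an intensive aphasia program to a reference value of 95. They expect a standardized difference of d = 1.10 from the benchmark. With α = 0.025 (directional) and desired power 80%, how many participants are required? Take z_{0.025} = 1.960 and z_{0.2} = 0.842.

n = 7

For a one-sample test: n = ((z_{α} + z_β) / d)².
z_{α} + z_β = 1.960 + 0.842 = 2.802.
n = (2.802 / 1.10)² = 2.547² = 6.49.
Round up.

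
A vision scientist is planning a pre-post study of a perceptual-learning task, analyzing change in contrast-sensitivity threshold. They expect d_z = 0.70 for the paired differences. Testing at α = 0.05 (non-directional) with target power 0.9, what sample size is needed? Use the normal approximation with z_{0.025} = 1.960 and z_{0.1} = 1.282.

For a paired (one-sample on differences) test: n = ((z_{α/2} + z_β) / d)².
z_{α/2} + z_β = 1.960 + 1.282 = 3.242.
n = (3.242 / 0.70)² = 4.631² = 21.45.
Round up.

n = 22 pairs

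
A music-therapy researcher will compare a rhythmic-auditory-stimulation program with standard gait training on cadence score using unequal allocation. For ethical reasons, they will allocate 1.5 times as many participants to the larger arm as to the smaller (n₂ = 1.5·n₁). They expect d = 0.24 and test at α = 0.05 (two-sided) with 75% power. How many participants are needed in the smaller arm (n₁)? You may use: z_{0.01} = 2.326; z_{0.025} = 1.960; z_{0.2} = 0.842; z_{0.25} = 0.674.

With allocation ratio k = n₂/n₁ = 1.5, Var(x̄₁−x̄₂) = σ²(1/n₁ + 1/(k·n₁)) = σ²·(k+1)/(k·n₁).
So n₁ = (1 + 1/k)·((z_{α/2} + z_β)/d)² = 1.667 × (2.634/0.24)².
n₁ = 1.667 × 120.45 = 200.8.
Round up: n₁ = 201, giving n₂ = ⌈1.5 × 201⌉ = ⌈301.5⌉ = 302.

n₁ = 201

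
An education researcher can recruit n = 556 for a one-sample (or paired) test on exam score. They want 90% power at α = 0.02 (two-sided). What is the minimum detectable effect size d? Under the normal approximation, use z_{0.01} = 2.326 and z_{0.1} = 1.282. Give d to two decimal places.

For a single sample (or paired design) of n = 556: d_min = (z_{α/2} + z_β)/√n.
z-sum = 2.326 + 1.282 = 3.608.
d_min = 3.608 / √556 = 3.608 / 23.580 = 0.153.

d_min ≈ 0.15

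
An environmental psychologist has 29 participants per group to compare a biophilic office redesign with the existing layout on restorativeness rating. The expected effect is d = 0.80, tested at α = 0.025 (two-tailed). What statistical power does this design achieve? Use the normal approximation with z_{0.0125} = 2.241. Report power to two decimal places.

power ≈ 0.79

For two equal groups, power = Φ(d·√(n/2) − z_{α/2}).
d·√(n/2) = 0.80 × √(29/2) = 0.80 × 3.808 = 3.046.
z_β = 3.046 − 2.241 = 0.805.
Power = Φ(0.805) = 0.790.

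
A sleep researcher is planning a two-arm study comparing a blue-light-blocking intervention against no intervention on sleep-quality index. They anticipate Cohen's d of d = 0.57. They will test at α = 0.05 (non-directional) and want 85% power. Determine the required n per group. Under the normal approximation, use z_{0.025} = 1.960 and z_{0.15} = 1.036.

n = 56 per group

For two independent groups with equal n: n = 2·((z_{α/2} + z_β) / d)².
z_{α/2} + z_β = 1.960 + 1.036 = 2.996.
n = 2 × (2.996 / 0.57)² = 2 × 5.256² = 2 × 27.63 = 55.3.
Round up to the next whole participant.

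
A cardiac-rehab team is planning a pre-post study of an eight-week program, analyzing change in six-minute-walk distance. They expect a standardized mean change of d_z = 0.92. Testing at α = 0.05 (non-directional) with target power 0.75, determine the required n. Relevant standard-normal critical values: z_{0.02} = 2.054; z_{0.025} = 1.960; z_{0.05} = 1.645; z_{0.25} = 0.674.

n = 9 pairs

For a paired (one-sample on differences) test: n = ((z_{α/2} + z_β) / d)².
z_{α/2} + z_β = 1.960 + 0.674 = 2.634.
n = (2.634 / 0.92)² = 2.863² = 8.20.
Round up.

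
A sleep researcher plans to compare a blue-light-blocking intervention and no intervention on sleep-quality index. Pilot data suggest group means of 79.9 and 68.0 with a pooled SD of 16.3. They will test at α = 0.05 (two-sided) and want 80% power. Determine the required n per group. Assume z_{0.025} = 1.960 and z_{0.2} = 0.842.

n = 30 per group

Cohen's d = |M₁ − M₂| / SD_pooled = |79.9 − 68.0| / 16.3 = 11.9 / 16.3 = 0.730.
For two independent groups with equal n: n = 2·((z_{α/2} + z_β) / d)².
z_{α/2} + z_β = 1.960 + 0.842 = 2.802.
n = 2 × (2.802 / 0.730)² = 2 × 3.838² = 2 × 14.73 = 29.5.
Round up to the next whole participant.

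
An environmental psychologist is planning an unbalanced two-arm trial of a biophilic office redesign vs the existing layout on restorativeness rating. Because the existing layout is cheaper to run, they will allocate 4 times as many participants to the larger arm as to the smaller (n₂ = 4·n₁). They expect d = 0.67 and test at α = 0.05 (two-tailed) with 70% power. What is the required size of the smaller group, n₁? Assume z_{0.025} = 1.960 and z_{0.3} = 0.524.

n₁ = 18

With allocation ratio k = n₂/n₁ = 4, Var(x̄₁−x̄₂) = σ²(1/n₁ + 1/(k·n₁)) = σ²·(k+1)/(k·n₁).
So n₁ = (1 + 1/k)·((z_{α/2} + z_β)/d)² = 1.250 × (2.484/0.67)².
n₁ = 1.250 × 13.75 = 17.2.
Round up: n₁ = 18, giving n₂ = 4 × 18 = 72.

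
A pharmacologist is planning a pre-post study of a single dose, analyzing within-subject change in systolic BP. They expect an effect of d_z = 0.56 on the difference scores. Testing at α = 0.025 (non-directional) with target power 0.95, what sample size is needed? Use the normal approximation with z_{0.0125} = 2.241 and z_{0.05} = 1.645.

For a paired (one-sample on differences) test: n = ((z_{α/2} + z_β) / d)².
z_{α/2} + z_β = 2.241 + 1.645 = 3.886.
n = (3.886 / 0.56)² = 6.939² = 48.15.
Round up.

n = 49 pairs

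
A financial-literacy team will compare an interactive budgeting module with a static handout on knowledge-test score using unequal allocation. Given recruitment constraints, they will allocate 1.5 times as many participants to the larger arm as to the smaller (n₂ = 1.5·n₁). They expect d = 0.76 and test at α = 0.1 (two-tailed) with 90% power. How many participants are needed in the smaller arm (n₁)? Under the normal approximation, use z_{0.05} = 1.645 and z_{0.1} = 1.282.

With allocation ratio k = n₂/n₁ = 1.5, Var(x̄₁−x̄₂) = σ²(1/n₁ + 1/(k·n₁)) = σ²·(k+1)/(k·n₁).
So n₁ = (1 + 1/k)·((z_{α/2} + z_β)/d)² = 1.667 × (2.927/0.76)².
n₁ = 1.667 × 14.83 = 24.7.
Round up: n₁ = 25, giving n₂ = ⌈1.5 × 25⌉ = ⌈37.5⌉ = 38.

n₁ = 25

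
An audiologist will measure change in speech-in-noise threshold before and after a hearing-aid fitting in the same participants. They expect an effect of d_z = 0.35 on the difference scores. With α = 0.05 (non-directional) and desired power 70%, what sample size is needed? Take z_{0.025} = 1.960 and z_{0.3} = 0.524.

n = 51 pairs

For a paired (one-sample on differences) test: n = ((z_{α/2} + z_β) / d)².
z_{α/2} + z_β = 1.960 + 0.524 = 2.484.
n = (2.484 / 0.35)² = 7.097² = 50.37.
Round up.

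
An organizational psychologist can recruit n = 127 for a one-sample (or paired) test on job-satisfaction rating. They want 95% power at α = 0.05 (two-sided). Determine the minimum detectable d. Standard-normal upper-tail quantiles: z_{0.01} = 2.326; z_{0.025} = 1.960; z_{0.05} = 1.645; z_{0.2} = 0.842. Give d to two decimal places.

For a single sample (or paired design) of n = 127: d_min = (z_{α/2} + z_β)/√n.
z-sum = 1.960 + 1.645 = 3.605.
d_min = 3.605 / √127 = 3.605 / 11.269 = 0.320.

d_min ≈ 0.32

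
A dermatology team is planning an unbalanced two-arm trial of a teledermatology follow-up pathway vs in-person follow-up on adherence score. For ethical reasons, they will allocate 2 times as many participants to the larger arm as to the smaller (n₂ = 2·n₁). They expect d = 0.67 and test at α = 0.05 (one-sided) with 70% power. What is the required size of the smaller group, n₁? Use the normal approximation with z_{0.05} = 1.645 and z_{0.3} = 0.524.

n₁ = 16

With allocation ratio k = n₂/n₁ = 2, Var(x̄₁−x̄₂) = σ²(1/n₁ + 1/(k·n₁)) = σ²·(k+1)/(k·n₁).
So n₁ = (1 + 1/k)·((z_{α} + z_β)/d)² = 1.500 × (2.169/0.67)².
n₁ = 1.500 × 10.48 = 15.7.
Round up: n₁ = 16, giving n₂ = 2 × 16 = 32.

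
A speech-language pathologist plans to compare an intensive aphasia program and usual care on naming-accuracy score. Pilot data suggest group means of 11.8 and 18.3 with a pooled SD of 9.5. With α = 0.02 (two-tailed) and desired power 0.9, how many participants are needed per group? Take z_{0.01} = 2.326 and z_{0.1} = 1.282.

n = 56 per group

Cohen's d = |M₁ − M₂| / SD_pooled = |11.8 − 18.3| / 9.5 = 6.5 / 9.5 = 0.684.
For two independent groups with equal n: n = 2·((z_{α/2} + z_β) / d)².
z_{α/2} + z_β = 2.326 + 1.282 = 3.608.
n = 2 × (3.608 / 0.684)² = 2 × 5.275² = 2 × 27.82 = 55.6.
Round up to the next whole participant.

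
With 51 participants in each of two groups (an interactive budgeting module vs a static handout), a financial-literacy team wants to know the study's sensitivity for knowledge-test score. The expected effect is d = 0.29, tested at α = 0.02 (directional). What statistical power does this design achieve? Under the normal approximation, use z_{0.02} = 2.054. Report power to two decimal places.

For two equal groups, power = Φ(d·√(n/2) − z_{α}).
d·√(n/2) = 0.29 × √(51/2) = 0.29 × 5.050 = 1.464.
z_β = 1.464 − 2.054 = -0.590.
Power = Φ(-0.590) = 0.278.

power ≈ 0.28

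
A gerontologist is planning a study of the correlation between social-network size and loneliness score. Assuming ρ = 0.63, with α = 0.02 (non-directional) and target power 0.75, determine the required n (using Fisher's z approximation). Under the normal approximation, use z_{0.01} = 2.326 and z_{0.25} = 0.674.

n = 20

Fisher's z: C = ½·ln((1+r)/(1−r)) = ½·ln(4.4054) = 0.7414.
n = ((z_{α/2} + z_β)/C)² + 3.
(2.326 + 0.674) / 0.7414 = 3.000 / 0.7414 = 4.046.
n = 4.046² + 3 = 16.37 + 3 = 19.4.
Round up.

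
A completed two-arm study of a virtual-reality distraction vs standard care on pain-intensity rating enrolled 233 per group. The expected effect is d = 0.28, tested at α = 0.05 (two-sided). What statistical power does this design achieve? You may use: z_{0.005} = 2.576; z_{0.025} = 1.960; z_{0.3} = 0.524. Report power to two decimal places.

power ≈ 0.86

For two equal groups, power = Φ(d·√(n/2) − z_{α/2}).
d·√(n/2) = 0.28 × √(233/2) = 0.28 × 10.794 = 3.022.
z_β = 3.022 − 1.960 = 1.062.
Power = Φ(1.062) = 0.856.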